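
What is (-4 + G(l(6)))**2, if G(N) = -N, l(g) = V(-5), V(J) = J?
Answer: 1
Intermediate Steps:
l(g) = -5
(-4 + G(l(6)))**2 = (-4 - 1*(-5))**2 = (-4 + 5)**2 = 1**2 = 1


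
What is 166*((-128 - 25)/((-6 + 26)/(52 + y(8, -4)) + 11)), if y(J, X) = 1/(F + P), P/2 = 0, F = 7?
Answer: -618018/277 ≈ -2231.1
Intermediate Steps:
P = 0 (P = 2*0 = 0)
y(J, X) = ⅐ (y(J, X) = 1/(7 + 0) = 1/7 = ⅐)
166*((-128 - 25)/((-6 + 26)/(52 + y(8, -4)) + 11)) = 166*((-128 - 25)/((-6 + 26)/(52 + ⅐) + 11)) = 166*(-153/(20/(365/7) + 11)) = 166*(-153/(20*(7/365) + 11)) = 166*(-153/(28/73 + 11)) = 166*(-153/831/73) = 166*(-153*73/831) = 166*(-3723/277) = -618018/277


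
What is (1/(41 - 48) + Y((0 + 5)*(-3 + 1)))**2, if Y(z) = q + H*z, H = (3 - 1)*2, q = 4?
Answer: 64009/49 ≈ 1306.3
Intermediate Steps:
H = 4 (H = 2*2 = 4)
Y(z) = 4 + 4*z
(1/(41 - 48) + Y((0 + 5)*(-3 + 1)))**2 = (1/(41 - 48) + (4 + 4*((0 + 5)*(-3 + 1))))**2 = (1/(-7) + (4 + 4*(5*(-2))))**2 = (-1/7 + (4 + 4*(-10)))**2 = (-1/7 + (4 - 40))**2 = (-1/7 - 36)**2 = (-253/7)**2 = 64009/49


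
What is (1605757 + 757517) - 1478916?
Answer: 884358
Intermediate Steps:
(1605757 + 757517) - 1478916 = 2363274 - 1478916 = 884358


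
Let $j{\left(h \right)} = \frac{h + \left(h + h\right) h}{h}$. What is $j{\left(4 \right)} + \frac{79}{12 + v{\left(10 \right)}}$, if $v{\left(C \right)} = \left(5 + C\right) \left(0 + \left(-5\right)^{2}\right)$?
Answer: $\frac{3562}{387} \approx 9.2041$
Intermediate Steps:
$v{\left(C \right)} = 125 + 25 C$ ($v{\left(C \right)} = \left(5 + C\right) \left(0 + 25\right) = \left(5 + C\right) 25 = 125 + 25 C$)
$j{\left(h \right)} = \frac{h + 2 h^{2}}{h}$ ($j{\left(h \right)} = \frac{h + 2 h h}{h} = \frac{h + 2 h^{2}}{h}$)
$j{\left(4 \right)} + \frac{79}{12 + v{\left(10 \right)}} = \left(1 + 2 \cdot 4\right) + \frac{79}{12 + \left(125 + 25 \cdot 10\right)} = \left(1 + 8\right) + \frac{79}{12 + \left(125 + 250\right)} = 9 + \frac{79}{12 + 375} = 9 + \frac{79}{387} = \frac{3562}{387}$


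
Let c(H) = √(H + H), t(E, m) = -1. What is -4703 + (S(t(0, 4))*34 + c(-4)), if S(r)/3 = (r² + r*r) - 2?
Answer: -4703 + 2*I*√2 ≈ -4703.0 + 2.8284*I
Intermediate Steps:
S(r) = -6 + 6*r² (S(r) = 3*((r² + r*r) - 2) = 3*((r² + r²) - 2) = 3*(2*r² - 2) = 3*(-2 + 2*r²) = -6 + 6*r²)
c(H) = √2*√H (c(H) = √(2*H) = √2*√H)
-4703 + (S(t(0, 4))*34 + c(-4)) = -4703 + ((-6 + 6*(-1)²)*34 + √2*√(-4)) = -4703 + ((-6 + 6*1)*34 + √2*(2*I)) = -4703 + ((-6 + 6)*34 + 2*I*√2) = -4703 + (0*34 + 2*I*√2) = -4703 + (0 + 2*I*√2) = -4703 + 2*I*√2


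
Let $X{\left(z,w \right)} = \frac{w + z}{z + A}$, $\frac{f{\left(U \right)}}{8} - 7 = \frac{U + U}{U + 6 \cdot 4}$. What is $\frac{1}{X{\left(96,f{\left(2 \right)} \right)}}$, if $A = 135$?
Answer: $\frac{1001}{664} \approx 1.5075$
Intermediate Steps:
$f{\left(U \right)} = 56 + \frac{16 U}{24 + U}$ ($f{\left(U \right)} = 56 + 8 \frac{U + U}{U + 6 \cdot 4} = 56 + 8 \frac{2 U}{U + 24} = 56 + 8 \frac{2 U}{24 + U} = 56 + \frac{16 U}{24 + U}$)
$X{\left(z,w \right)} = \frac{w + z}{135 + z}$ ($X{\left(z,w \right)} = \frac{w + z}{z + 135} = \frac{w + z}{135 + z}$)
$\frac{1}{X{\left(96,f{\left(2 \right)} \right)}} = \frac{1}{\frac{1}{135 + 96} \left(\frac{24 \left(56 + 3 \cdot 2\right)}{24 + 2} + 96\right)} = \frac{1}{\frac{1}{231} \left(\frac{24 \left(56 + 6\right)}{26} + 96\right)} = \frac{1}{\frac{1}{231} \left(24 \cdot \frac{1}{26} \cdot 62 + 96\right)} = \frac{1}{\frac{1}{231} \left(\frac{744}{13} + 96\right)} = \frac{1}{\frac{1}{231} \cdot \frac{1992}{13}} = \frac{1}{\frac{664}{1001}} = \frac{1001}{664}$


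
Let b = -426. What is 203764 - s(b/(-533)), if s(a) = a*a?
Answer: 57886929520/284089 ≈ 2.0376e+5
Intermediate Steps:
s(a) = a²
203764 - s(b/(-533)) = 203764 - (-426/(-533))² = 203764 - (-426*(-1/533))² = 203764 - (426/533)² = 203764 - 1*181476/284089 = 203764 - 181476/284089 = 57886929520/284089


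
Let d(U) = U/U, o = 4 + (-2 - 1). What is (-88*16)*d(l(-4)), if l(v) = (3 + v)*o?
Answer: -1408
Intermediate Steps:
o = 1 (o = 4 - 3 = 1)
l(v) = 3 + v (l(v) = (3 + v)*1 = 3 + v)
d(U) = 1
(-88*16)*d(l(-4)) = -88*16*1 = -1408*1 = -1408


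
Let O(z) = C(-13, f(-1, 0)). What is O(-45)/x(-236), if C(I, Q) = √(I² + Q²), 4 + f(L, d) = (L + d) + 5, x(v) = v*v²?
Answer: -13/13144256 ≈ -9.8902e-7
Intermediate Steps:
x(v) = v³
f(L, d) = 1 + L + d (f(L, d) = -4 + ((L + d) + 5) = -4 + (5 + L + d) = 1 + L + d)
O(z) = 13 (O(z) = √((-13)² + (1 - 1 + 0)²) = √(169 + 0²) = √(169 + 0) = √169 = 13)
O(-45)/x(-236) = 13/((-236)³) = 13/(-13144256) = 13*(-1/13144256) = -13/13144256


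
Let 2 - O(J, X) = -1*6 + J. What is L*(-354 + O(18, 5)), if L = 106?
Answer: -38584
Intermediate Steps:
O(J, X) = 8 - J (O(J, X) = 2 - (-1*6 + J) = 2 - (-6 + J) = 2 + (6 - J) = 8 - J)
L*(-354 + O(18, 5)) = 106*(-354 + (8 - 1*18)) = 106*(-354 + (8 - 18)) = 106*(-354 - 10) = 106*(-364) = -38584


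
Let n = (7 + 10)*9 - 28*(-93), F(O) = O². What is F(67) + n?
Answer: 7246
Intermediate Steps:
n = 2757 (n = 17*9 + 2604 = 153 + 2604 = 2757)
F(67) + n = 67² + 2757 = 4489 + 2757 = 7246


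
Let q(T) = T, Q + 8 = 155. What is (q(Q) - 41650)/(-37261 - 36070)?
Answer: 41503/73331 ≈ 0.56597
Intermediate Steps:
Q = 147 (Q = -8 + 155 = 147)
(q(Q) - 41650)/(-37261 - 36070) = (147 - 41650)/(-37261 - 36070) = -41503/(-73331) = -41503*(-1/73331) = 41503/73331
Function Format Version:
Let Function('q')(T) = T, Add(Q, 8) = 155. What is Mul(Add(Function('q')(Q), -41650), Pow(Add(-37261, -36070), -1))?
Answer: Rational(41503, 73331) ≈ 0.56597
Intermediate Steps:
Q = 147 (Q = Add(-8, 155) = 147)
Mul(Add(Function('q')(Q), -41650), Pow(Add(-37261, -36070), -1)) = Mul(Add(147, -41650), Pow(Add(-37261, -36070), -1)) = Mul(-41503, Pow(-73331, -1)) = Mul(-41503, Rational(-1, 73331)) = Rational(41503, 73331)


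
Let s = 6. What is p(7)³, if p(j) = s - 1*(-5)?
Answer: 1331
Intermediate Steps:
p(j) = 11 (p(j) = 6 - 1*(-5) = 6 + 5 = 11)
p(7)³ = 11³ = 1331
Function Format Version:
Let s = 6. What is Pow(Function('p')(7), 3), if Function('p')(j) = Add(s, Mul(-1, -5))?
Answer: 1331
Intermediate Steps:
Function('p')(j) = 11 (Function('p')(j) = Add(6, Mul(-1, -5)) = Add(6, 5) = 11)
Pow(Function('p')(7), 3) = Pow(11, 3) = 1331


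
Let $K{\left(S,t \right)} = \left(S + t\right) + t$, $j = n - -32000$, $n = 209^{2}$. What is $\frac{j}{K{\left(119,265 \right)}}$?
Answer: $\frac{75681}{649} \approx 116.61$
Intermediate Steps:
$n = 43681$
$j = 75681$ ($j = 43681 - -32000 = 43681 + 32000 = 75681$)
$K{\left(S,t \right)} = S + 2 t$
$\frac{j}{K{\left(119,265 \right)}} = \frac{75681}{119 + 2 \cdot 265} = \frac{75681}{119 + 530} = \frac{75681}{649}$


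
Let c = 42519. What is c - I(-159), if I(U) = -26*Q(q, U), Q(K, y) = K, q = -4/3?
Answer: 127453/3 ≈ 42484.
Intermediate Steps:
q = -4/3 (q = -4*⅓ = -4/3 ≈ -1.3333)
I(U) = 104/3 (I(U) = -26*(-4/3) = 104/3)
c - I(-159) = 42519 - 1*104/3 = 42519 - 104/3 = 127453/3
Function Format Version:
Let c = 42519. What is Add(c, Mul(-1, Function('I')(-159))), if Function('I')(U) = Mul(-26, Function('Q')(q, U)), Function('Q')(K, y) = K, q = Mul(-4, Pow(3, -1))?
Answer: Rational(127453, 3) ≈ 42484.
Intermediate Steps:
q = Rational(-4, 3) (q = Mul(-4, Rational(1, 3)) = Rational(-4, 3) ≈ -1.3333)
Function('I')(U) = Rational(104, 3) (Function('I')(U) = Mul(-26, Rational(-4, 3)) = Rational(104, 3))
Add(c, Mul(-1, Function('I')(-159))) = Add(42519, Mul(-1, Rational(104, 3))) = Add(42519, Rational(-104, 3)) = Rational(127453, 3)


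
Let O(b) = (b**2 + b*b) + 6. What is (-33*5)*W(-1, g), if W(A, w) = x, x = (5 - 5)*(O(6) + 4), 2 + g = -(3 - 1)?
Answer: 0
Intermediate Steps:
O(b) = 6 + 2*b**2 (O(b) = (b**2 + b**2) + 6 = 2*b**2 + 6 = 6 + 2*b**2)
g = -4 (g = -2 - (3 - 1) = -2 - 1*2 = -2 - 2 = -4)
x = 0 (x = (5 - 5)*((6 + 2*6**2) + 4) = 0*((6 + 2*36) + 4) = 0*((6 + 72) + 4) = 0*(78 + 4) = 0*82 = 0)
W(A, w) = 0
(-33*5)*W(-1, g) = -33*5*0 = -165*0 = 0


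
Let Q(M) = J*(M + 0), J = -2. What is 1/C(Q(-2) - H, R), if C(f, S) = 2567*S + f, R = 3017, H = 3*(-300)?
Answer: 1/7745543 ≈ 1.2911e-7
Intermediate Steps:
H = -900
Q(M) = -2*M (Q(M) = -2*(M + 0) = -2*M)
C(f, S) = f + 2567*S
1/C(Q(-2) - H, R) = 1/((-2*(-2) - 1*(-900)) + 2567*3017) = 1/((4 + 900) + 7744639) = 1/(904 + 7744639) = 1/7745543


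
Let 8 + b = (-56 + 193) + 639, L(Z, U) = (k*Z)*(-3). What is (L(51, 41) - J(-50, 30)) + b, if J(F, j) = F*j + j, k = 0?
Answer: 2238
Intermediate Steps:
L(Z, U) = 0 (L(Z, U) = (0*Z)*(-3) = 0*(-3) = 0)
J(F, j) = j + F*j
b = 768 (b = -8 + ((-56 + 193) + 639) = -8 + (137 + 639) = -8 + 776 = 768)
(L(51, 41) - J(-50, 30)) + b = (0 - 30*(1 - 50)) + 768 = (0 - 30*(-49)) + 768 = (0 - 1*(-1470)) + 768 = (0 + 1470) + 768 = 1470 + 768 = 2238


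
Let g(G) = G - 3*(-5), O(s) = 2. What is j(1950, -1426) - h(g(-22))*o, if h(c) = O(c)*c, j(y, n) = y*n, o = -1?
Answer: -2780714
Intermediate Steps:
g(G) = 15 + G (g(G) = G + 15 = 15 + G)
j(y, n) = n*y
h(c) = 2*c
j(1950, -1426) - h(g(-22))*o = -1426*1950 - 2*(15 - 22)*(-1) = -2780700 - 2*(-7)*(-1) = -2780700 - (-14)*(-1) = -2780700 - 1*14 = -2780700 - 14 = -2780714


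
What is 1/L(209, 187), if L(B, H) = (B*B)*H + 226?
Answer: 1/8168573 ≈ 1.2242e-7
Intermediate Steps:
L(B, H) = 226 + H*B² (L(B, H) = B²*H + 226 = H*B² + 226 = 226 + H*B²)
1/L(209, 187) = 1/(226 + 187*209²) = 1/(226 + 187*43681) = 1/(226 + 8168347) = 1/8168573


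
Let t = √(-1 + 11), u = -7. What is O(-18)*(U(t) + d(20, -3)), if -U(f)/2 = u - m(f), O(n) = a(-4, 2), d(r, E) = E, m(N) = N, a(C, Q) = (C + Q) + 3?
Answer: 11 + 2*√10 ≈ 17.325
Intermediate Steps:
a(C, Q) = 3 + C + Q
t = √10 ≈ 3.1623
O(n) = 1 (O(n) = 3 - 4 + 2 = 1)
U(f) = 14 + 2*f (U(f) = -2*(-7 - f) = 14 + 2*f)
O(-18)*(U(t) + d(20, -3)) = 1*((14 + 2*√10) - 3) = 1*(11 + 2*√10) = 11 + 2*√10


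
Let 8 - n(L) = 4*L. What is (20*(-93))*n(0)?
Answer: -14880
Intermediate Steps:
n(L) = 8 - 4*L
(20*(-93))*n(0) = (20*(-93))*(8 - 4*0) = -1860*(8 + 0) = -1860*8 = -14880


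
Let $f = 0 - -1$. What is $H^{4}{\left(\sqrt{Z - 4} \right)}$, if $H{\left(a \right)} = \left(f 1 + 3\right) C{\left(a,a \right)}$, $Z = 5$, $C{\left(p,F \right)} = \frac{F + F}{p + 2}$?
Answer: $\frac{4096}{81} \approx 50.568$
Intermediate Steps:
$f = 1$ ($f = 0 + 1 = 1$)
$C{\left(p,F \right)} = \frac{2 F}{2 + p}$
$H{\left(a \right)} = \frac{8 a}{2 + a}$ ($H{\left(a \right)} = \left(1 \cdot 1 + 3\right) \frac{2 a}{2 + a} = \left(1 + 3\right) \frac{2 a}{2 + a} = 4 \frac{2 a}{2 + a} = \frac{8 a}{2 + a}$)
$H^{4}{\left(\sqrt{Z - 4} \right)} = \left(\frac{8 \sqrt{5 - 4}}{2 + \sqrt{5 - 4}}\right)^{4} = \left(\frac{8 \sqrt{1}}{2 + \sqrt{1}}\right)^{4} = \left(8 \cdot 1 \frac{1}{2 + 1}\right)^{4} = \left(8 \cdot 1 \cdot \frac{1}{3}\right)^{4} = \left(\frac{8}{3}\right)^{4} = \frac{4096}{81}$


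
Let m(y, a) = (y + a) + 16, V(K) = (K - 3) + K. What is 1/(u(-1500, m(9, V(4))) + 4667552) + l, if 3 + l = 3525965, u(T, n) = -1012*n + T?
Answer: 16345273835705/4635692 ≈ 3.5260e+6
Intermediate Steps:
V(K) = -3 + 2*K (V(K) = (-3 + K) + K = -3 + 2*K)
m(y, a) = 16 + a + y (m(y, a) = (a + y) + 16 = 16 + a + y)
u(T, n) = T - 1012*n
l = 3525962 (l = -3 + 3525965 = 3525962)
1/(u(-1500, m(9, V(4))) + 4667552) + l = 1/((-1500 - 1012*(16 + (-3 + 2*4) + 9)) + 4667552) + 3525962 = 1/((-1500 - 1012*(16 + (-3 + 8) + 9)) + 4667552) + 3525962 = 1/((-1500 - 1012*(16 + 5 + 9)) + 4667552) + 3525962 = 1/((-1500 - 1012*30) + 4667552) + 3525962 = 1/((-1500 - 30360) + 4667552) + 3525962 = 1/(-31860 + 4667552) + 3525962 = 1/4635692 + 3525962 = 16345273835705/4635692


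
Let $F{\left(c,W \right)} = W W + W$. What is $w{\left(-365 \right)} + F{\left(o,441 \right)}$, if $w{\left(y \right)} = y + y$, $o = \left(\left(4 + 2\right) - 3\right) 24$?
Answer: $194192$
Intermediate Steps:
$o = 72$ ($o = \left(6 - 3\right) 24 = 3 \cdot 24 = 72$)
$F{\left(c,W \right)} = W + W^{2}$ ($F{\left(c,W \right)} = W^{2} + W = W + W^{2}$)
$w{\left(y \right)} = 2 y$
$w{\left(-365 \right)} + F{\left(o,441 \right)} = 2 \left(-365\right) + 441 \left(1 + 441\right) = -730 + 441 \cdot 442 = -730 + 194922 = 194192$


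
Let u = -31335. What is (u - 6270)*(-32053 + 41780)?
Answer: -365783835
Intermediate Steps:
(u - 6270)*(-32053 + 41780) = (-31335 - 6270)*(-32053 + 41780) = -37605*9727 = -365783835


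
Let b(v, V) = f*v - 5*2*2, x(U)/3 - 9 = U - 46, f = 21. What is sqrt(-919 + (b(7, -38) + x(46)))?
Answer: 3*I*sqrt(85) ≈ 27.659*I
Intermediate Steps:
x(U) = -111 + 3*U (x(U) = 27 + 3*(U - 46) = 27 + 3*(-46 + U) = 27 + (-138 + 3*U) = -111 + 3*U)
b(v, V) = -20 + 21*v (b(v, V) = 21*v - 5*2*2 = 21*v - 10*2 = 21*v - 20 = -20 + 21*v)
sqrt(-919 + (b(7, -38) + x(46))) = sqrt(-919 + ((-20 + 21*7) + (-111 + 3*46))) = sqrt(-919 + ((-20 + 147) + (-111 + 138))) = sqrt(-919 + (127 + 27)) = sqrt(-919 + 154) = sqrt(-765) = 3*I*sqrt(85)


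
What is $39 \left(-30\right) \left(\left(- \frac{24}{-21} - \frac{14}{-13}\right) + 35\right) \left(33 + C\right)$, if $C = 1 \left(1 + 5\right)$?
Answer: $- \frac{11888370}{7} \approx -1.6983 \cdot 10^{6}$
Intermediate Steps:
$C = 6$ ($C = 1 \cdot 6 = 6$)
$39 \left(-30\right) \left(\left(- \frac{24}{-21} - \frac{14}{-13}\right) + 35\right) \left(33 + C\right) = 39 \left(-30\right) \left(\left(- \frac{24}{-21} - \frac{14}{-13}\right) + 35\right) \left(33 + 6\right) = - 1170 \left(\left(\left(-24\right) \left(- \frac{1}{21}\right) - - \frac{14}{13}\right) + 35\right) 39 = - 1170 \left(\left(\frac{8}{7} + \frac{14}{13}\right) + 35\right) 39 = - 1170 \left(\frac{202}{91} + 35\right) 39 = - 1170 \cdot \frac{3387}{91} \cdot 39 = \left(-1170\right) \frac{10161}{7} = - \frac{11888370}{7}$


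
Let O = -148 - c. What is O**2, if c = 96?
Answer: 59536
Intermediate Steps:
O = -244 (O = -148 - 1*96 = -148 - 96 = -244)
O**2 = (-244)**2 = 59536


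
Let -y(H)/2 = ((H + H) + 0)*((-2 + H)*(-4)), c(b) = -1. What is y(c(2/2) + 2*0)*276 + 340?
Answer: 13588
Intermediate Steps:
y(H) = -4*H*(8 - 4*H) (y(H) = -2*((H + H) + 0)*(-2 + H)*(-4) = -2*(2*H + 0)*(8 - 4*H) = -2*2*H*(8 - 4*H) = -4*H*(8 - 4*H))
y(c(2/2) + 2*0)*276 + 340 = (16*(-1 + 2*0)*(-2 + (-1 + 2*0)))*276 + 340 = (16*(-1 + 0)*(-2 + (-1 + 0)))*276 + 340 = (16*(-1)*(-2 - 1))*276 + 340 = (16*(-1)*(-3))*276 + 340 = 48*276 + 340 = 13248 + 340 = 13588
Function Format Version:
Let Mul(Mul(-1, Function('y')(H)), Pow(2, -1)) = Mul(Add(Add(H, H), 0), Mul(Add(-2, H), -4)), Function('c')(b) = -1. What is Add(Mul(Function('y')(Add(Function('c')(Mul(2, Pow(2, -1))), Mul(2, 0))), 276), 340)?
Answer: 13588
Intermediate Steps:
Function('y')(H) = Mul(-4, H, Add(8, Mul(-4, H))) (Function('y')(H) = Mul(-2, Mul(Add(Add(H, H), 0), Mul(Add(-2, H), -4))) = Mul(-2, Mul(Add(Mul(2, H), 0), Add(8, Mul(-4, H)))) = Mul(-2, Mul(Mul(2, H), Add(8, Mul(-4, H)))) = Mul(-2, Mul(2, H, Add(8, Mul(-4, H)))) = Mul(-4, H, Add(8, Mul(-4, H))))
Add(Mul(Function('y')(Add(Function('c')(Mul(2, Pow(2, -1))), Mul(2, 0))), 276), 340) = Add(Mul(Mul(16, Add(-1, Mul(2, 0)), Add(-2, Add(-1, Mul(2, 0)))), 276), 340) = Add(Mul(Mul(16, Add(-1, 0), Add(-2, Add(-1, 0))), 276), 340) = Add(Mul(Mul(16, -1, Add(-2, -1)), 276), 340) = Add(Mul(Mul(16, -1, -3), 276), 340) = Add(Mul(48, 276), 340) = Add(13248, 340) = 13588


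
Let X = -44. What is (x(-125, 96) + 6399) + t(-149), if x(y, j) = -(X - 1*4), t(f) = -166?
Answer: 6281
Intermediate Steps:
x(y, j) = 48 (x(y, j) = -(-44 - 1*4) = -(-44 - 4) = -1*(-48) = 48)
(x(-125, 96) + 6399) + t(-149) = (48 + 6399) - 166 = 6447 - 166 = 6281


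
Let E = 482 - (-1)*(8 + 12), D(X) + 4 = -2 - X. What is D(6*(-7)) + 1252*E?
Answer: 628540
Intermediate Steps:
D(X) = -6 - X (D(X) = -4 + (-2 - X) = -6 - X)
E = 502 (E = 482 - (-1)*20 = 482 - 1*(-20) = 482 + 20 = 502)
D(6*(-7)) + 1252*E = (-6 - 6*(-7)) + 1252*502 = (-6 - 1*(-42)) + 628504 = (-6 + 42) + 628504 = 36 + 628504 = 628540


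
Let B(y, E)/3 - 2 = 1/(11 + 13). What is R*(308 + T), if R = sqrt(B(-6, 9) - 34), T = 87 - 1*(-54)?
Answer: 449*I*sqrt(446)/4 ≈ 2370.6*I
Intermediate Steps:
T = 141 (T = 87 + 54 = 141)
B(y, E) = 49/8 (B(y, E) = 6 + 3/(11 + 13) = 6 + 3/24 = 6 + 3*(1/24) = 6 + 1/8 = 49/8)
R = I*sqrt(446)/4 (R = sqrt(49/8 - 34) = sqrt(-223/8) = I*sqrt(446)/4 ≈ 5.2797*I)
R*(308 + T) = (I*sqrt(446)/4)*(308 + 141) = (I*sqrt(446)/4)*449 = 449*I*sqrt(446)/4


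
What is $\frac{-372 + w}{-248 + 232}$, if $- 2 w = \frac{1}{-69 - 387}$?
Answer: $\frac{339263}{14592} \approx 23.25$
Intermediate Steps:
$w = \frac{1}{912}$ ($w = - \frac{1}{2 \left(-69 - 387\right)} = - \frac{1}{2 \left(-456\right)} = \left(- \frac{1}{2}\right) \left(- \frac{1}{456}\right) = \frac{1}{912} \approx 0.0010965$)
$\frac{-372 + w}{-248 + 232} = \frac{-372 + \frac{1}{912}}{-248 + 232} = - \frac{339263}{912 \left(-16\right)} = \left(- \frac{339263}{912}\right) \left(- \frac{1}{16}\right) = \frac{339263}{14592}$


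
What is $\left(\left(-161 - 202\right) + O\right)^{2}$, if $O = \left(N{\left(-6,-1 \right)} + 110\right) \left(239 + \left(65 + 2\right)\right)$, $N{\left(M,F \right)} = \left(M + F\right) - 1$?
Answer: $951660801$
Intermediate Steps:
$N{\left(M,F \right)} = -1 + F + M$ ($N{\left(M,F \right)} = \left(F + M\right) - 1 = -1 + F + M$)
$O = 31212$ ($O = \left(\left(-1 - 1 - 6\right) + 110\right) \left(239 + \left(65 + 2\right)\right) = \left(-8 + 110\right) \left(239 + 67\right) = 102 \cdot 306 = 31212$)
$\left(\left(-161 - 202\right) + O\right)^{2} = \left(\left(-161 - 202\right) + 31212\right)^{2} = \left(-363 + 31212\right)^{2} = 30849^{2} = 951660801$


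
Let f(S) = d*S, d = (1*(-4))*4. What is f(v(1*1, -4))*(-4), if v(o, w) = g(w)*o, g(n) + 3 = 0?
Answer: -192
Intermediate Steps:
g(n) = -3 (g(n) = -3 + 0 = -3)
v(o, w) = -3*o
d = -16 (d = -4*4 = -16)
f(S) = -16*S
f(v(1*1, -4))*(-4) = -(-48)*1*1*(-4) = -(-48)*(-4) = -16*(-3)*(-4) = 48*(-4) = -192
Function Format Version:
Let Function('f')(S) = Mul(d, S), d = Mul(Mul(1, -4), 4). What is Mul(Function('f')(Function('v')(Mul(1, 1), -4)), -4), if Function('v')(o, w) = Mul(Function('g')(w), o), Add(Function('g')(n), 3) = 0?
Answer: -192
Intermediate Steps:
Function('g')(n) = -3 (Function('g')(n) = Add(-3, 0) = -3)
Function('v')(o, w) = Mul(-3, o)
d = -16 (d = Mul(-4, 4) = -16)
Function('f')(S) = Mul(-16, S)
Mul(Function('f')(Function('v')(Mul(1, 1), -4)), -4) = Mul(Mul(-16, Mul(-3, Mul(1, 1))), -4) = Mul(Mul(-16, Mul(-3, 1)), -4) = Mul(Mul(-16, -3), -4) = Mul(48, -4) = -192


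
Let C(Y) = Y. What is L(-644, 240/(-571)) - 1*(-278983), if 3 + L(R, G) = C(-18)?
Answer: 278962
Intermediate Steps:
L(R, G) = -21 (L(R, G) = -3 - 18 = -21)
L(-644, 240/(-571)) - 1*(-278983) = -21 - 1*(-278983) = -21 + 278983 = 278962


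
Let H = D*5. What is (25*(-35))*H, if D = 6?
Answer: -26250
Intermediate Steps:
H = 30 (H = 6*5 = 30)
(25*(-35))*H = (25*(-35))*30 = -875*30 = -26250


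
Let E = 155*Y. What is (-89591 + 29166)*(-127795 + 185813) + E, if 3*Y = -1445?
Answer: -10517436925/3 ≈ -3.5058e+9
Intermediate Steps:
Y = -1445/3 (Y = (1/3)*(-1445) = -1445/3 ≈ -481.67)
E = -223975/3 (E = 155*(-1445/3) = -223975/3 ≈ -74658.)
(-89591 + 29166)*(-127795 + 185813) + E = (-89591 + 29166)*(-127795 + 185813) - 223975/3 = -60425*58018 - 223975/3 = -3505737650 - 223975/3 = -10517436925/3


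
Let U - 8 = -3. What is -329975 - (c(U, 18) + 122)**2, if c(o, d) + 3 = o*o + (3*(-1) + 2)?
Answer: -350424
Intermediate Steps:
U = 5 (U = 8 - 3 = 5)
c(o, d) = -4 + o**2 (c(o, d) = -3 + (o*o + (3*(-1) + 2)) = -3 + (o**2 + (-3 + 2)) = -3 + (o**2 - 1) = -3 + (-1 + o**2) = -4 + o**2)
-329975 - (c(U, 18) + 122)**2 = -329975 - ((-4 + 5**2) + 122)**2 = -329975 - ((-4 + 25) + 122)**2 = -329975 - (21 + 122)**2 = -329975 - 1*143**2 = -329975 - 1*20449 = -329975 - 20449 = -350424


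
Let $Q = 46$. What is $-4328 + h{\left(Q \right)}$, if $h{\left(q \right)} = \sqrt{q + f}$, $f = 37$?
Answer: $-4328 + \sqrt{83} \approx -4318.9$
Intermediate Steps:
$h{\left(q \right)} = \sqrt{37 + q}$ ($h{\left(q \right)} = \sqrt{q + 37} = \sqrt{37 + q}$)
$-4328 + h{\left(Q \right)} = -4328 + \sqrt{37 + 46} = -4328 + \sqrt{83}$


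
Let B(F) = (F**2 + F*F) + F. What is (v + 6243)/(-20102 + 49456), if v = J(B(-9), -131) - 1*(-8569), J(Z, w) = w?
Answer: 14681/29354 ≈ 0.50014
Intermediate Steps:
B(F) = F + 2*F**2 (B(F) = (F**2 + F**2) + F = 2*F**2 + F = F + 2*F**2)
v = 8438 (v = -131 - 1*(-8569) = -131 + 8569 = 8438)
(v + 6243)/(-20102 + 49456) = (8438 + 6243)/(-20102 + 49456) = 14681/29354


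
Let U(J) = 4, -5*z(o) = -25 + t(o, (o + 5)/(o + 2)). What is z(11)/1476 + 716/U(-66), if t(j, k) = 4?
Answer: 440347/2460 ≈ 179.00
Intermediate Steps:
z(o) = 21/5 (z(o) = -(-25 + 4)/5 = -⅕*(-21) = 21/5)
z(11)/1476 + 716/U(-66) = (21/5)/1476 + 716/4 = (21/5)*(1/1476) + 716*(¼) = 7/2460 + 179 = 440347/2460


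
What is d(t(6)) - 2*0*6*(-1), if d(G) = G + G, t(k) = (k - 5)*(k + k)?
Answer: 24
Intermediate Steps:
t(k) = 2*k*(-5 + k) (t(k) = (-5 + k)*(2*k) = 2*k*(-5 + k))
d(G) = 2*G
d(t(6)) - 2*0*6*(-1) = 2*(2*6*(-5 + 6)) - 2*0*6*(-1) = 2*(2*6*1) - 0*(-1) = 2*12 - 2*0 = 24 + 0 = 24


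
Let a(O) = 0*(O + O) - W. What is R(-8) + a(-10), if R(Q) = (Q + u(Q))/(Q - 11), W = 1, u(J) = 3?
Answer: -14/19 ≈ -0.73684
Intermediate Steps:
R(Q) = (3 + Q)/(-11 + Q) (R(Q) = (Q + 3)/(Q - 11) = (3 + Q)/(-11 + Q))
a(O) = -1 (a(O) = 0*(O + O) - 1*1 = 0*(2*O) - 1 = 0 - 1 = -1)
R(-8) + a(-10) = (3 - 8)/(-11 - 8) - 1 = -5/(-19) - 1 = -1/19*(-5) - 1 = 5/19 - 1 = -14/19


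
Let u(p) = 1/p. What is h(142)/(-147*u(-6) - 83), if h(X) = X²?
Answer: -40328/117 ≈ -344.68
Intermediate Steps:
h(142)/(-147*u(-6) - 83) = 142²/(-147/(-6) - 83) = 20164/(-147*(-⅙) - 83) = 20164/(49/2 - 83) = 20164/(-117/2) = 20164*(-2/117) = -40328/117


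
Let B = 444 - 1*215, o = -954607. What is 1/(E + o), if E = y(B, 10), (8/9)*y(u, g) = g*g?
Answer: -2/1908989 ≈ -1.0477e-6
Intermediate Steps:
B = 229 (B = 444 - 215 = 229)
y(u, g) = 9*g²/8 (y(u, g) = 9*(g*g)/8 = 9*g²/8)
E = 225/2 (E = (9/8)*10² = (9/8)*100 = 225/2 ≈ 112.50)
1/(E + o) = 1/(225/2 - 954607) = 1/(-1908989/2) = -2/1908989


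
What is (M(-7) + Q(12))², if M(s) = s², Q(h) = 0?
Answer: 2401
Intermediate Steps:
(M(-7) + Q(12))² = ((-7)² + 0)² = (49 + 0)² = 49² = 2401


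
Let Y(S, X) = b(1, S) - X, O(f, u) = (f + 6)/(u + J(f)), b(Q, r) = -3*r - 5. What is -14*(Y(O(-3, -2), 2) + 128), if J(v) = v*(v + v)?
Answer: -13489/8 ≈ -1686.1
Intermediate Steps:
J(v) = 2*v**2 (J(v) = v*(2*v) = 2*v**2)
b(Q, r) = -5 - 3*r
O(f, u) = (6 + f)/(u + 2*f**2) (O(f, u) = (f + 6)/(u + 2*f**2) = (6 + f)/(u + 2*f**2))
Y(S, X) = -5 - X - 3*S (Y(S, X) = (-5 - 3*S) - X = -5 - X - 3*S)
-14*(Y(O(-3, -2), 2) + 128) = -14*((-5 - 1*2 - 3*(6 - 3)/(-2 + 2*(-3)**2)) + 128) = -14*((-5 - 2 - 3*3/(-2 + 2*9)) + 128) = -14*((-5 - 2 - 3*3/(-2 + 18)) + 128) = -14*((-5 - 2 - 3*3/16) + 128) = -14*((-5 - 2 - 9/16) + 128) = -14*(-121/16 + 128) = -14*1927/16 = -13489/8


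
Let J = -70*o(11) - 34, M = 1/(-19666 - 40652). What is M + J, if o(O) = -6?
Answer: 23282747/60318 ≈ 386.00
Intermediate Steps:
M = -1/60318 (M = 1/(-60318) = -1/60318 ≈ -1.6579e-5)
J = 386 (J = -70*(-6) - 34 = 420 - 34 = 386)
M + J = -1/60318 + 386 = 23282747/60318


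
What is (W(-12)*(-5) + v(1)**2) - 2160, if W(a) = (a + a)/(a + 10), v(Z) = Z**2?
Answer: -2219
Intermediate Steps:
W(a) = 2*a/(10 + a) (W(a) = (2*a)/(10 + a) = 2*a/(10 + a))
(W(-12)*(-5) + v(1)**2) - 2160 = ((2*(-12)/(10 - 12))*(-5) + (1**2)**2) - 2160 = ((2*(-12)/(-2))*(-5) + 1**2) - 2160 = ((2*(-12)*(-1/2))*(-5) + 1) - 2160 = (12*(-5) + 1) - 2160 = (-60 + 1) - 2160 = -59 - 2160 = -2219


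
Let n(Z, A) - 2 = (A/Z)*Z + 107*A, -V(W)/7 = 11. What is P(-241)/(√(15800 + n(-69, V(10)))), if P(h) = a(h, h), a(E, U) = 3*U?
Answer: -723*√7486/7486 ≈ -8.3563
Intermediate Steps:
V(W) = -77 (V(W) = -7*11 = -77)
n(Z, A) = 2 + 108*A (n(Z, A) = 2 + ((A/Z)*Z + 107*A) = 2 + (A + 107*A) = 2 + 108*A)
P(h) = 3*h
P(-241)/(√(15800 + n(-69, V(10)))) = (3*(-241))/(√(15800 + (2 + 108*(-77)))) = -723/√(15800 + (2 - 8316)) = -723/√(15800 - 8314) = -723*√7486/7486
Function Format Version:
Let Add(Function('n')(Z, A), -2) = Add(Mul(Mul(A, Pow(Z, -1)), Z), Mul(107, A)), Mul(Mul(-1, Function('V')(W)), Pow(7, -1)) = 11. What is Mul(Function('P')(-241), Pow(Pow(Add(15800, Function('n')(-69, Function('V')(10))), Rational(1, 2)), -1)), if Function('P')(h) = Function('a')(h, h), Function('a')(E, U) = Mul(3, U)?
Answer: Mul(Rational(-723, 7486), Pow(7486, Rational(1, 2))) ≈ -8.3563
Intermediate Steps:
Function('V')(W) = -77 (Function('V')(W) = Mul(-7, 11) = -77)
Function('n')(Z, A) = Add(2, Mul(108, A)) (Function('n')(Z, A) = Add(2, Add(Mul(Mul(A, Pow(Z, -1)), Z), Mul(107, A))) = Add(2, Add(A, Mul(107, A))) = Add(2, Mul(108, A)))
Function('P')(h) = Mul(3, h)
Mul(Function('P')(-241), Pow(Pow(Add(15800, Function('n')(-69, Function('V')(10))), Rational(1, 2)), -1)) = Mul(Mul(3, -241), Pow(Pow(Add(15800, Add(2, Mul(108, -77))), Rational(1, 2)), -1)) = Mul(-723, Pow(Pow(Add(15800, Add(2, -8316)), Rational(1, 2)), -1)) = Mul(-723, Pow(Pow(Add(15800, -8314), Rational(1, 2)), -1)) = Mul(-723, Pow(Pow(7486, Rational(1, 2)), -1)) = Mul(-723, Mul(Rational(1, 7486), Pow(7486, Rational(1, 2)))) = Mul(Rational(-723, 7486), Pow(7486, Rational(1, 2)))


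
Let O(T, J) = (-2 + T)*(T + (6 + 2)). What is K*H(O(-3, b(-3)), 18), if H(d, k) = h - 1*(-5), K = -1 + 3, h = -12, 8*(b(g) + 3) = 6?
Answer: -14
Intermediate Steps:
b(g) = -9/4 (b(g) = -3 + (⅛)*6 = -3 + ¾ = -9/4)
O(T, J) = (-2 + T)*(8 + T) (O(T, J) = (-2 + T)*(T + 8) = (-2 + T)*(8 + T))
K = 2
H(d, k) = -7 (H(d, k) = -12 - 1*(-5) = -12 + 5 = -7)
K*H(O(-3, b(-3)), 18) = 2*(-7) = -14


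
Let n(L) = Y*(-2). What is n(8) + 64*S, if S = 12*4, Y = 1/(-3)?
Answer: 9218/3 ≈ 3072.7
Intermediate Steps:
Y = -⅓ ≈ -0.33333
S = 48
n(L) = ⅔ (n(L) = -⅓*(-2) = ⅔)
n(8) + 64*S = ⅔ + 64*48 = ⅔ + 3072 = 9218/3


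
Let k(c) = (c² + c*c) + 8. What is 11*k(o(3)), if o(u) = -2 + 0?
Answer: 176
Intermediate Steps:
o(u) = -2
k(c) = 8 + 2*c² (k(c) = (c² + c²) + 8 = 2*c² + 8 = 8 + 2*c²)
11*k(o(3)) = 11*(8 + 2*(-2)²) = 11*(8 + 2*4) = 11*(8 + 8) = 11*16 = 176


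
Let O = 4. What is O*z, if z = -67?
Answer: -268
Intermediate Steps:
O*z = 4*(-67) = -268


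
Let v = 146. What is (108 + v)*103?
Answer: 26162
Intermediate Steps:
(108 + v)*103 = (108 + 146)*103 = 254*103 = 26162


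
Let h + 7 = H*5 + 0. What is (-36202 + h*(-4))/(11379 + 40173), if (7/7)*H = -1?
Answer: -18077/25776 ≈ -0.70131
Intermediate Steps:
H = -1
h = -12 (h = -7 + (-1*5 + 0) = -7 + (-5 + 0) = -7 - 5 = -12)
(-36202 + h*(-4))/(11379 + 40173) = (-36202 - 12*(-4))/(11379 + 40173) = (-36202 + 48)/51552 = -36154*1/51552 = -18077/25776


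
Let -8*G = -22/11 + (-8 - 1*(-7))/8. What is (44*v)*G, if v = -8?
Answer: -187/2 ≈ -93.500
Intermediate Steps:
G = 17/64 (G = -(-22/11 + (-8 - 1*(-7))/8)/8 = -(-22*1/11 + (-8 + 7)*(⅛))/8 = -(-2 - 1*⅛)/8 = -(-2 - ⅛)/8 = -⅛*(-17/8) = 17/64 ≈ 0.26563)
(44*v)*G = (44*(-8))*(17/64) = -352*17/64 = -187/2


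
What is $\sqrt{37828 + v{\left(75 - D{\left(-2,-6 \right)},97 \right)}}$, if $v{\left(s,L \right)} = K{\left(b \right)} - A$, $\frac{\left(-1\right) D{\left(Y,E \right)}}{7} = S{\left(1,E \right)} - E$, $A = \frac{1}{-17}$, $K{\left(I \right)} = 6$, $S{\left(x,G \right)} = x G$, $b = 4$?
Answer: $\frac{\sqrt{10934043}}{17} \approx 194.51$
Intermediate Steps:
$S{\left(x,G \right)} = G x$
$A = - \frac{1}{17} \approx -0.058824$
$D{\left(Y,E \right)} = 0$ ($D{\left(Y,E \right)} = - 7 \left(E 1 - E\right) = - 7 \left(E - E\right) = \left(-7\right) 0 = 0$)
$v{\left(s,L \right)} = \frac{103}{17}$ ($v{\left(s,L \right)} = 6 - - \frac{1}{17} = 6 + \frac{1}{17} = \frac{103}{17}$)
$\sqrt{37828 + v{\left(75 - D{\left(-2,-6 \right)},97 \right)}} = \sqrt{37828 + \frac{103}{17}} = \sqrt{\frac{643179}{17}} = \frac{\sqrt{10934043}}{17}$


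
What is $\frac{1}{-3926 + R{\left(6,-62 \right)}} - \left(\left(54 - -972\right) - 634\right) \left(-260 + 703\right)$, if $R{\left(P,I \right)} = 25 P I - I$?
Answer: $- \frac{2286007585}{13164} \approx -1.7366 \cdot 10^{5}$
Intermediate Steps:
$R{\left(P,I \right)} = - I + 25 I P$ ($R{\left(P,I \right)} = 25 I P - I = - I + 25 I P$)
$\frac{1}{-3926 + R{\left(6,-62 \right)}} - \left(\left(54 - -972\right) - 634\right) \left(-260 + 703\right) = \frac{1}{-3926 - 62 \left(-1 + 25 \cdot 6\right)} - \left(\left(54 - -972\right) - 634\right) \left(-260 + 703\right) = \frac{1}{-3926 - 62 \left(-1 + 150\right)} - \left(\left(54 + 972\right) - 634\right) 443 = \frac{1}{-3926 - 9238} - \left(1026 - 634\right) 443 = \frac{1}{-3926 - 9238} - 392 \cdot 443 = \frac{1}{-13164} - 173656 = - \frac{1}{13164} - 173656 = - \frac{2286007585}{13164}$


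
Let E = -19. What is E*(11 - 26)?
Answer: 285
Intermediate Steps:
E*(11 - 26) = -19*(11 - 26) = -19*(-15) = 285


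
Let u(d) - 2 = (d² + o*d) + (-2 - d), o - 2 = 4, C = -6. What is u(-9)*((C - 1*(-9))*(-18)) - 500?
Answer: -2444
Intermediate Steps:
o = 6 (o = 2 + 4 = 6)
u(d) = d² + 5*d (u(d) = 2 + ((d² + 6*d) + (-2 - d)) = 2 + (-2 + d² + 5*d) = d² + 5*d)
u(-9)*((C - 1*(-9))*(-18)) - 500 = (-9*(5 - 9))*((-6 - 1*(-9))*(-18)) - 500 = (-9*(-4))*((-6 + 9)*(-18)) - 500 = 36*(3*(-18)) - 500 = 36*(-54) - 500 = -1944 - 500 = -2444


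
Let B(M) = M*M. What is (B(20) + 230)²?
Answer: 396900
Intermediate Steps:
B(M) = M²
(B(20) + 230)² = (20² + 230)² = (400 + 230)² = 630² = 396900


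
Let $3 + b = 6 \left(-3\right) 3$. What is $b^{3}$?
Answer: $-185193$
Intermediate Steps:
$b = -57$ ($b = -3 + 6 \left(-3\right) 3 = -3 - 54 = -57$)
$b^{3} = \left(-57\right)^{3} = -185193$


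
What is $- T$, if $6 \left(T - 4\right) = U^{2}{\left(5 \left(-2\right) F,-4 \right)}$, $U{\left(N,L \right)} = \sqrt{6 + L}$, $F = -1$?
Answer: $- \frac{13}{3} \approx -4.3333$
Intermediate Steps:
$T = \frac{13}{3}$ ($T = 4 + \frac{\left(\sqrt{6 - 4}\right)^{2}}{6} = 4 + \frac{\left(\sqrt{2}\right)^{2}}{6} = 4 + \frac{1}{6} \cdot 2 = 4 + \frac{1}{3} = \frac{13}{3} \approx 4.3333$)
$- T = \left(-1\right) \frac{13}{3} = - \frac{13}{3}$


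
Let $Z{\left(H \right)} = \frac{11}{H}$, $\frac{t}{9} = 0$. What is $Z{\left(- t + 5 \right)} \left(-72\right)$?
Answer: $- \frac{792}{5} \approx -158.4$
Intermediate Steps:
$t = 0$ ($t = 9 \cdot 0 = 0$)
$Z{\left(- t + 5 \right)} \left(-72\right) = \frac{11}{\left(-1\right) 0 + 5} \left(-72\right) = \frac{11}{0 + 5} \left(-72\right) = \frac{11}{5} \left(-72\right) = - \frac{792}{5}$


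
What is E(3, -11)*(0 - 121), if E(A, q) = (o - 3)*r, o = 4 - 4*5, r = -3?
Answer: -6897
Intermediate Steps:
o = -16 (o = 4 - 20 = -16)
E(A, q) = 57 (E(A, q) = (-16 - 3)*(-3) = -19*(-3) = 57)
E(3, -11)*(0 - 121) = 57*(0 - 121) = 57*(-121) = -6897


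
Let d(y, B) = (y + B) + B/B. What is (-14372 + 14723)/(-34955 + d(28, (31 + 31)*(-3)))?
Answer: -117/11704 ≈ -0.0099966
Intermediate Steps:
d(y, B) = 1 + B + y (d(y, B) = (B + y) + 1 = 1 + B + y)
(-14372 + 14723)/(-34955 + d(28, (31 + 31)*(-3))) = (-14372 + 14723)/(-34955 + (1 + (31 + 31)*(-3) + 28)) = 351/(-34955 + (1 + 62*(-3) + 28)) = 351/(-34955 + (1 - 186 + 28)) = 351/(-34955 - 157) = 351/(-35112) = 351*(-1/35112) = -117/11704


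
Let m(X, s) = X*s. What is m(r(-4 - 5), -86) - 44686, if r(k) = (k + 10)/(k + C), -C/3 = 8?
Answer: -1474552/33 ≈ -44683.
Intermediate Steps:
C = -24 (C = -3*8 = -24)
r(k) = (10 + k)/(-24 + k) (r(k) = (k + 10)/(k - 24) = (10 + k)/(-24 + k))
m(r(-4 - 5), -86) - 44686 = ((10 + (-4 - 5))/(-24 + (-4 - 5)))*(-86) - 44686 = ((10 - 9)/(-24 - 9))*(-86) - 44686 = (1/(-33))*(-86) - 44686 = -1/33*1*(-86) - 44686 = -1/33*(-86) - 44686 = 86/33 - 44686 = -1474552/33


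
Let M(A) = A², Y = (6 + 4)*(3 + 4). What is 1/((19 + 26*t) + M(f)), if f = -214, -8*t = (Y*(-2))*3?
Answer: 1/47180 ≈ 2.1195e-5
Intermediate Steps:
Y = 70 (Y = 10*7 = 70)
t = 105/2 (t = -70*(-2)*3/8 = -(-35)*3/2 = -⅛*(-420) = 105/2 ≈ 52.500)
1/((19 + 26*t) + M(f)) = 1/((19 + 26*(105/2)) + (-214)²) = 1/((19 + 1365) + 45796) = 1/(1384 + 45796) = 1/47180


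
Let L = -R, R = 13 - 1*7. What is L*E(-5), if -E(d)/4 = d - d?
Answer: 0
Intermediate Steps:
R = 6 (R = 13 - 7 = 6)
L = -6 (L = -1*6 = -6)
E(d) = 0 (E(d) = -4*(d - d) = -4*0 = 0)
L*E(-5) = -6*0 = 0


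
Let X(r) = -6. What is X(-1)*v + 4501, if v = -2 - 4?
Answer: 4537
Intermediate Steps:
v = -6
X(-1)*v + 4501 = -6*(-6) + 4501 = 36 + 4501 = 4537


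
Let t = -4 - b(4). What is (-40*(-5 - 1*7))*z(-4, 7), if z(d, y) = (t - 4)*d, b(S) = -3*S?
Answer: -7680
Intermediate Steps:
t = 8 (t = -4 - (-3)*4 = -4 - 1*(-12) = -4 + 12 = 8)
z(d, y) = 4*d (z(d, y) = (8 - 4)*d = 4*d)
(-40*(-5 - 1*7))*z(-4, 7) = (-40*(-5 - 1*7))*(4*(-4)) = -40*(-5 - 7)*(-16) = -40*(-12)*(-16) = 480*(-16) = -7680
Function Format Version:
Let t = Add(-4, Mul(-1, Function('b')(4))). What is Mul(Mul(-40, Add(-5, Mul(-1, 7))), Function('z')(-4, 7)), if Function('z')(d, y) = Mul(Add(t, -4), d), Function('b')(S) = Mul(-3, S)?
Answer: -7680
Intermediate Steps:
t = 8 (t = Add(-4, Mul(-1, Mul(-3, 4))) = Add(-4, Mul(-1, -12)) = Add(-4, 12) = 8)
Function('z')(d, y) = Mul(4, d) (Function('z')(d, y) = Mul(Add(8, -4), d) = Mul(4, d))
Mul(Mul(-40, Add(-5, Mul(-1, 7))), Function('z')(-4, 7)) = Mul(Mul(-40, Add(-5, Mul(-1, 7))), Mul(4, -4)) = Mul(Mul(-40, Add(-5, -7)), -16) = Mul(Mul(-40, -12), -16) = Mul(480, -16) = -7680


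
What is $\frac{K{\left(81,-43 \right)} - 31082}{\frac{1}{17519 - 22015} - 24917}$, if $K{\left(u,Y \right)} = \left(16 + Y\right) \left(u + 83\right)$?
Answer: $\frac{159652960}{112026833} \approx 1.4251$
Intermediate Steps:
$K{\left(u,Y \right)} = \left(16 + Y\right) \left(83 + u\right)$
$\frac{K{\left(81,-43 \right)} - 31082}{\frac{1}{17519 - 22015} - 24917} = \frac{\left(1328 + 16 \cdot 81 + 83 \left(-43\right) - 3483\right) - 31082}{\frac{1}{17519 - 22015} - 24917} = \frac{\left(1328 + 1296 - 3569 - 3483\right) - 31082}{\frac{1}{-4496} - 24917} = \frac{-4428 - 31082}{- \frac{1}{4496} - 24917} = - \frac{35510}{- \frac{112026833}{4496}} = \left(-35510\right) \left(- \frac{4496}{112026833}\right) = \frac{159652960}{112026833}$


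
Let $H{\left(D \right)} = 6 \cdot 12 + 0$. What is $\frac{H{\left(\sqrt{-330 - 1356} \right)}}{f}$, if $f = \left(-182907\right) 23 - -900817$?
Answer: $- \frac{18}{826511} \approx -2.1778 \cdot 10^{-5}$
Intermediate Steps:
$H{\left(D \right)} = 72$ ($H{\left(D \right)} = 72 + 0 = 72$)
$f = -3306044$ ($f = -4206861 + 900817 = -3306044$)
$\frac{H{\left(\sqrt{-330 - 1356} \right)}}{f} = \frac{72}{-3306044} = 72 \left(- \frac{1}{3306044}\right) = - \frac{18}{826511}$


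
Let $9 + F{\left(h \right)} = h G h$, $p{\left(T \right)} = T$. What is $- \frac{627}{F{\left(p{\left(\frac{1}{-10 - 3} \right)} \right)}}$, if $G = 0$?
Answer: $\frac{209}{3} \approx 69.667$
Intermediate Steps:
$F{\left(h \right)} = -9$ ($F{\left(h \right)} = -9 + h 0 h = -9 + 0 h = -9 + 0 = -9$)
$- \frac{627}{F{\left(p{\left(\frac{1}{-10 - 3} \right)} \right)}} = - \frac{627}{-9} = \left(-627\right) \left(- \frac{1}{9}\right) = \frac{209}{3}$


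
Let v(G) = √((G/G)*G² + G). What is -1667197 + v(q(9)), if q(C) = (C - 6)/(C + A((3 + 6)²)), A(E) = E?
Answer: -1667197 + √31/30 ≈ -1.6672e+6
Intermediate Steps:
q(C) = (-6 + C)/(81 + C) (q(C) = (C - 6)/(C + (3 + 6)²) = (-6 + C)/(C + 9²) = (-6 + C)/(C + 81) = (-6 + C)/(81 + C))
v(G) = √(G + G²) (v(G) = √(1*G² + G) = √(G² + G) = √(G + G²))
-1667197 + v(q(9)) = -1667197 + √(((-6 + 9)/(81 + 9))*(1 + (-6 + 9)/(81 + 9))) = -1667197 + √((3/90)*(1 + 3/90)) = -1667197 + √(((1/90)*3)*(1 + (1/90)*3)) = -1667197 + √((1 + 1/30)/30) = -1667197 + √((1/30)*(31/30)) = -1667197 + √(31/900) = -1667197 + √31/30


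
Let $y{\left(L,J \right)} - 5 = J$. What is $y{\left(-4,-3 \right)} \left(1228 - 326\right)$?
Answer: $1804$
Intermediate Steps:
$y{\left(L,J \right)} = 5 + J$
$y{\left(-4,-3 \right)} \left(1228 - 326\right) = \left(5 - 3\right) \left(1228 - 326\right) = 2 \cdot 902 = 1804$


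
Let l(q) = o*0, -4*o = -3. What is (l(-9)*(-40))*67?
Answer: 0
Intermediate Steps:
o = 3/4 (o = -1/4*(-3) = 3/4 ≈ 0.75000)
l(q) = 0 (l(q) = (3/4)*0 = 0)
(l(-9)*(-40))*67 = (0*(-40))*67 = 0*67 = 0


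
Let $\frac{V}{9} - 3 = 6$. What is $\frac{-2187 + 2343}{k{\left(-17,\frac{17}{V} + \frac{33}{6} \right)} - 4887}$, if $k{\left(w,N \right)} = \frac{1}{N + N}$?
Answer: $- \frac{24050}{753399} \approx -0.031922$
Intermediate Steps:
$V = 81$ ($V = 27 + 9 \cdot 6 = 27 + 54 = 81$)
$k{\left(w,N \right)} = \frac{1}{2 N}$
$\frac{-2187 + 2343}{k{\left(-17,\frac{17}{V} + \frac{33}{6} \right)} - 4887} = \frac{-2187 + 2343}{\frac{1}{2 \left(\frac{17}{81} + \frac{33}{6}\right)} - 4887} = \frac{156}{\frac{1}{2 \left(17 \cdot \frac{1}{81} + 33 \cdot \frac{1}{6}\right)} - 4887} = \frac{156}{\frac{1}{2 \left(\frac{17}{81} + \frac{11}{2}\right)} - 4887} = \frac{156}{\frac{1}{2 \cdot \frac{925}{162}} - 4887} = \frac{156}{\frac{1}{2} \cdot \frac{162}{925} - 4887} = \frac{156}{\frac{81}{925} - 4887} = \frac{156}{- \frac{4520394}{925}} = 156 \left(- \frac{925}{4520394}\right) = - \frac{24050}{753399}$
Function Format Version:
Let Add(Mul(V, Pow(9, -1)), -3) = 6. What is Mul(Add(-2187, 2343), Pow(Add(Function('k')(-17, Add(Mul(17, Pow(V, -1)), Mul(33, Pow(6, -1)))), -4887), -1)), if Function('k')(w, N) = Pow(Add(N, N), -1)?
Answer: Rational(-24050, 753399) ≈ -0.031922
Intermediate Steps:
V = 81 (V = Add(27, Mul(9, 6)) = Add(27, 54) = 81)
Function('k')(w, N) = Mul(Rational(1, 2), Pow(N, -1)) (Function('k')(w, N) = Pow(Mul(2, N), -1) = Mul(Rational(1, 2), Pow(N, -1)))
Mul(Add(-2187, 2343), Pow(Add(Function('k')(-17, Add(Mul(17, Pow(V, -1)), Mul(33, Pow(6, -1)))), -4887), -1)) = Mul(Add(-2187, 2343), Pow(Add(Mul(Rational(1, 2), Pow(Add(Mul(17, Pow(81, -1)), Mul(33, Pow(6, -1))), -1)), -4887), -1)) = Mul(156, Pow(Add(Mul(Rational(1, 2), Pow(Add(Mul(17, Rational(1, 81)), Mul(33, Rational(1, 6))), -1)), -4887), -1)) = Mul(156, Pow(Add(Mul(Rational(1, 2), Pow(Add(Rational(17, 81), Rational(11, 2)), -1)), -4887), -1)) = Mul(156, Pow(Add(Mul(Rational(1, 2), Pow(Rational(925, 162), -1)), -4887), -1)) = Mul(156, Pow(Add(Mul(Rational(1, 2), Rational(162, 925)), -4887), -1)) = Mul(156, Pow(Add(Rational(81, 925), -4887), -1)) = Mul(156, Pow(Rational(-4520394, 925), -1)) = Mul(156, Rational(-925, 4520394)) = Rational(-24050, 753399)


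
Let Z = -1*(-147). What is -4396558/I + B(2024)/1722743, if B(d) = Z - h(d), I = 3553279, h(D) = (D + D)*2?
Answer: -7602384533365/6121386524297 ≈ -1.2419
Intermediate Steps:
h(D) = 4*D (h(D) = (2*D)*2 = 4*D)
Z = 147
B(d) = 147 - 4*d
-4396558/I + B(2024)/1722743 = -4396558/3553279 + (147 - 4*2024)/1722743 = -4396558*1/3553279 + (147 - 8096)*(1/1722743) = -4396558/3553279 - 7949*1/1722743 = -4396558/3553279 - 7949/1722743 = -7602384533365/6121386524297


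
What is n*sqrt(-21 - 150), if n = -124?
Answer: -372*I*sqrt(19) ≈ -1621.5*I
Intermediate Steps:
n*sqrt(-21 - 150) = -124*sqrt(-21 - 150) = -372*I*sqrt(19)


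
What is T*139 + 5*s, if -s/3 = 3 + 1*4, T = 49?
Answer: 6706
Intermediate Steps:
s = -21 (s = -3*(3 + 1*4) = -3*(3 + 4) = -3*7 = -21)
T*139 + 5*s = 49*139 + 5*(-21) = 6811 - 105 = 6706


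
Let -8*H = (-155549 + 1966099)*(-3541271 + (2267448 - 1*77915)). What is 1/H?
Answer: 2/611847308975 ≈ 3.2688e-12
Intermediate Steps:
H = 611847308975/2 (H = -(-155549 + 1966099)*(-3541271 + (2267448 - 1*77915))/8 = -905275*(-3541271 + (2267448 - 77915))/4 = -905275*(-3541271 + 2189533)/4 = -905275*(-1351738)/4 = -⅛*(-2447389235900) = 611847308975/2 ≈ 3.0592e+11)
1/H = 1/(611847308975/2) = 2/611847308975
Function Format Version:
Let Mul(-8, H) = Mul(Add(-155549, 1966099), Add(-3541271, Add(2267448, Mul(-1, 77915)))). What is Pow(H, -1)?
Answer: Rational(2, 611847308975) ≈ 3.2688e-12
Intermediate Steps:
H = Rational(611847308975, 2) (H = Mul(Rational(-1, 8), Mul(Add(-155549, 1966099), Add(-3541271, Add(2267448, Mul(-1, 77915))))) = Mul(Rational(-1, 8), Mul(1810550, Add(-3541271, Add(2267448, -77915)))) = Mul(Rational(-1, 8), Mul(1810550, Add(-3541271, 2189533))) = Mul(Rational(-1, 8), Mul(1810550, -1351738)) = Mul(Rational(-1, 8), -2447389235900) = Rational(611847308975, 2) ≈ 3.0592e+11)
Pow(H, -1) = Pow(Rational(611847308975, 2), -1) = Rational(2, 611847308975)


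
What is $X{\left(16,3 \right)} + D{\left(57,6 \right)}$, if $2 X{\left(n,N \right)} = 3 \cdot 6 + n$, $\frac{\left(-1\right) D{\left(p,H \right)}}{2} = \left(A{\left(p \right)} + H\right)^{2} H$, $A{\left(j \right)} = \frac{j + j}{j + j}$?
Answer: $-571$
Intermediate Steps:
$A{\left(j \right)} = 1$ ($A{\left(j \right)} = \frac{2 j}{2 j} = 2 j \frac{1}{2 j} = 1$)
$D{\left(p,H \right)} = - 2 H \left(1 + H\right)^{2}$ ($D{\left(p,H \right)} = - 2 \left(1 + H\right)^{2} H = - 2 H \left(1 + H\right)^{2}$)
$X{\left(n,N \right)} = 9 + \frac{n}{2}$ ($X{\left(n,N \right)} = \frac{3 \cdot 6 + n}{2} = \frac{18 + n}{2} = 9 + \frac{n}{2}$)
$X{\left(16,3 \right)} + D{\left(57,6 \right)} = \left(9 + \frac{1}{2} \cdot 16\right) - 12 \left(1 + 6\right)^{2} = \left(9 + 8\right) - 12 \cdot 7^{2} = 17 - 12 \cdot 49 = 17 - 588 = -571$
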